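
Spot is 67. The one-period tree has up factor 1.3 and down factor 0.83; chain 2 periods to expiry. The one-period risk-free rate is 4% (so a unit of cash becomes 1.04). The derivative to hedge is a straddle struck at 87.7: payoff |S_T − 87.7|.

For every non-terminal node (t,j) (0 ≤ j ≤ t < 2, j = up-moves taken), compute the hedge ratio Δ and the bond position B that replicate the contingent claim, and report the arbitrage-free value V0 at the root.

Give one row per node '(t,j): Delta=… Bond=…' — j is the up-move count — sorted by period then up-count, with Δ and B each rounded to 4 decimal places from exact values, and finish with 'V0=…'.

(0,0): Delta=-0.3034 Bond=43.8345
(1,0): Delta=-1.0000 Bond=84.3269
(1,1): Delta=0.2473 Bond=-2.3748
V0=23.5081

The replicating-portfolio and risk-neutral prices coincide; use p* = (1.04−0.83)/(1.3−0.83) = 0.4468 for the latter.
Terminal payoffs: V(2,0)=41.5437, V(2,1)=15.4070, V(2,2)=25.5300
  t=1,j=0: stock 55.6100 → up 72.2930 (V=15.4070), down 46.1563 (V=41.5437). Price 28.7169; hedge Δ=-1.0000, bond B=84.3269.
  t=1,j=1: stock 87.1000 → up 113.2300 (V=25.5300), down 72.2930 (V=15.4070). Price 19.1635; hedge Δ=0.2473, bond B=-2.3748.
  t=0,j=0: stock 67.0000 → up 87.1000 (V=19.1635), down 55.6100 (V=28.7169). Price 23.5081; hedge Δ=-0.3034, bond B=43.8345.
Root portfolio cost Δ·67+B reproduces V0=23.5081.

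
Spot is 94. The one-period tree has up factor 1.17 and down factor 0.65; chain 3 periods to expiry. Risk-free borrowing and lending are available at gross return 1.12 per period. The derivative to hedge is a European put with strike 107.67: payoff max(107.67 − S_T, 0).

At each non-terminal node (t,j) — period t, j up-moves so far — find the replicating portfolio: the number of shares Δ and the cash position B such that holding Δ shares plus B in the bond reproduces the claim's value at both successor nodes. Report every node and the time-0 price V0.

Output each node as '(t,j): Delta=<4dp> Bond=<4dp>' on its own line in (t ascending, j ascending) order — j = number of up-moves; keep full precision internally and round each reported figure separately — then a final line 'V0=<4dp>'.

(0,0): Delta=-0.4287 Bond=45.4689
(1,0): Delta=-1.0000 Bond=85.8339
(1,1): Delta=-0.3949 Bond=47.2114
(2,0): Delta=-1.0000 Bond=96.1339
(2,1): Delta=-1.0000 Bond=96.1339
(2,2): Delta=-0.3591 Bond=48.2750
V0=5.1746

No-arbitrage ⇒ martingale measure with p* = (R−d)/(u−d) = 0.9038.
Payoff layer (t=3): V(3,0)=81.8552, V(3,1)=61.2035, V(3,2)=24.0302, V(3,3)=0.0000
(2,0): S=39.7150. Δ = (V_up−V_dn)/(S_up−S_dn) = (61.2035−81.8552)/(46.4665−25.8148) = -1.0000. V = [p*·61.2035 + (1−p*)·81.8552]/1.12 = 56.4189. B = V − Δ·S = 96.1339.
(2,1): S=71.4870. Δ = (V_up−V_dn)/(S_up−S_dn) = (24.0302−61.2035)/(83.6398−46.4665) = -1.0000. V = [p*·24.0302 + (1−p*)·61.2035]/1.12 = 24.6469. B = V − Δ·S = 96.1339.
(2,2): S=128.6766. Δ = (V_up−V_dn)/(S_up−S_dn) = (0.0000−24.0302)/(150.5516−83.6398) = -0.3591. V = [p*·0.0000 + (1−p*)·24.0302]/1.12 = 2.0630. B = V − Δ·S = 48.2750.
(1,0): S=61.1000. Δ = (V_up−V_dn)/(S_up−S_dn) = (24.6469−56.4189)/(71.4870−39.7150) = -1.0000. V = [p*·24.6469 + (1−p*)·56.4189]/1.12 = 24.7339. B = V − Δ·S = 85.8339.
(1,1): S=109.9800. Δ = (V_up−V_dn)/(S_up−S_dn) = (2.0630−24.6469)/(128.6766−71.4870) = -0.3949. V = [p*·2.0630 + (1−p*)·24.6469]/1.12 = 3.7809. B = V − Δ·S = 47.2114.
(0,0): S=94.0000. Δ = (V_up−V_dn)/(S_up−S_dn) = (3.7809−24.7339)/(109.9800−61.1000) = -0.4287. V = [p*·3.7809 + (1−p*)·24.7339]/1.12 = 5.1746. B = V − Δ·S = 45.4689.
Each (Δ,B) replicates both successor values, so the strategy is self-financing and V0 is arbitrage-free.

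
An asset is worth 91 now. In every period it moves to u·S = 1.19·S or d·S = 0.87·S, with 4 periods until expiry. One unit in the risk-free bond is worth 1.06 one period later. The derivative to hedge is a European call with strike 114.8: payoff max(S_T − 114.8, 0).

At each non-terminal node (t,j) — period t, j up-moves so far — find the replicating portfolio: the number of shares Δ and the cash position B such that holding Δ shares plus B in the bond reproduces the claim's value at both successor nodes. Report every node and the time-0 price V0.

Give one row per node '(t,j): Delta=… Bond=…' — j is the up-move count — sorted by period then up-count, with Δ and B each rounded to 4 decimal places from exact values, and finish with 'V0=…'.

(0,0): Delta=0.5268 Bond=-36.2569
(1,0): Delta=0.2305 Bond=-14.9796
(1,1): Delta=0.6749 Bond=-54.4790
(2,0): Delta=0.0000 Bond=0.0000
(2,1): Delta=0.3458 Bond=-26.7425
(2,2): Delta=0.8396 Bond=-78.9619
(3,0): Delta=0.0000 Bond=0.0000
(3,1): Delta=0.0000 Bond=0.0000
(3,2): Delta=0.5188 Bond=-47.7424
(3,3): Delta=1.0000 Bond=-108.3019
V0=11.6784

Risk-neutral probability p* = (R−d)/(u−d) = (1.06−0.87)/(1.19−0.87) = 0.5938.
Payoff layer (t=4): V(4,0)=0.0000, V(4,1)=0.0000, V(4,2)=0.0000, V(4,3)=18.6140, V(4,4)=67.6859
  t=3,j=0: stock 59.9238 → up 71.3093 (V=0.0000), down 52.1337 (V=0.0000). Price 0.0000; hedge Δ=0.0000, bond B=0.0000.
  t=3,j=1: stock 81.9647 → up 97.5380 (V=0.0000), down 71.3093 (V=0.0000). Price 0.0000; hedge Δ=0.0000, bond B=0.0000.
  t=3,j=2: stock 112.1126 → up 133.4140 (V=18.6140), down 97.5380 (V=0.0000). Price 10.4265; hedge Δ=0.5188, bond B=-47.7424.
  t=3,j=3: stock 153.3495 → up 182.4859 (V=67.6859), down 133.4140 (V=18.6140). Price 45.0476; hedge Δ=1.0000, bond B=-108.3019.
  t=2,j=0: stock 68.8779 → up 81.9647 (V=0.0000), down 59.9238 (V=0.0000). Price 0.0000; hedge Δ=0.0000, bond B=0.0000.
  t=2,j=1: stock 94.2123 → up 112.1126 (V=10.4265), down 81.9647 (V=0.0000). Price 5.8403; hedge Δ=0.3458, bond B=-26.7425.
  t=2,j=2: stock 128.8651 → up 153.3495 (V=45.0476), down 112.1126 (V=10.4265). Price 29.2290; hedge Δ=0.8396, bond B=-78.9619.
  t=1,j=0: stock 79.1700 → up 94.2123 (V=5.8403), down 68.8779 (V=0.0000). Price 3.2714; hedge Δ=0.2305, bond B=-14.9796.
  t=1,j=1: stock 108.2900 → up 128.8651 (V=29.2290), down 94.2123 (V=5.8403). Price 18.6107; hedge Δ=0.6749, bond B=-54.4790.
  t=0,j=0: stock 91.0000 → up 108.2900 (V=18.6107), down 79.1700 (V=3.2714). Price 11.6784; hedge Δ=0.5268, bond B=-36.2569.
Check: Δ(0,0)·S0 + B(0,0) = 11.6784 = V0.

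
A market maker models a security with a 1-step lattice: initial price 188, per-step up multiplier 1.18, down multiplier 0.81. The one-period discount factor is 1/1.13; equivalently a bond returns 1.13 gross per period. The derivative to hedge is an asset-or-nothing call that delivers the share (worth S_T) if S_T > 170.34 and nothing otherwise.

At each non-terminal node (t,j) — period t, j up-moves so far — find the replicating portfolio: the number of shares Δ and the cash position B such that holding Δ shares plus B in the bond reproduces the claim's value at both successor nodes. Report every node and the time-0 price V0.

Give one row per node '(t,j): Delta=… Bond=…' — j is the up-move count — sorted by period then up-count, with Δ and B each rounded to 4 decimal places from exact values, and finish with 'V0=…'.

Under the risk-neutral measure, an up-move has probability p* = (R−d)/(u−d) = 0.8649 and values discount at R = 1.13.
Payoff layer (t=1): V(1,0)=0.0000, V(1,1)=221.8400
  t=0,j=0: stock 188.0000 → up 221.8400 (V=221.8400), down 152.2800 (V=0.0000). Price 169.7890; hedge Δ=3.1892, bond B=-429.7785.
Self-financing check: at every node Δ·S+B equals the discounted successor values.

(0,0): Delta=3.1892 Bond=-429.7785
V0=169.7890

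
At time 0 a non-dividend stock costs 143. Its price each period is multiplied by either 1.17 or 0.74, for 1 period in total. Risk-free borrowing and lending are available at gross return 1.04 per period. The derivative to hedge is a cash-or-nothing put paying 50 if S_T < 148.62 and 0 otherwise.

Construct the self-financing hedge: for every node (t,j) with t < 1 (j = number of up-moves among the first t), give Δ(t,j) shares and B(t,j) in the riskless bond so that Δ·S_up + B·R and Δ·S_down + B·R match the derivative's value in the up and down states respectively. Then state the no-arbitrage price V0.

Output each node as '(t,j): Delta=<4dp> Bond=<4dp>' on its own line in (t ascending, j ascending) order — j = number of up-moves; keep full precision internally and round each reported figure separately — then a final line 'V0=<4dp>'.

(0,0): Delta=-0.8131 Bond=130.8140
V0=14.5349

Under the risk-neutral measure, an up-move has probability p* = (R−d)/(u−d) = 0.6977 and values discount at R = 1.04.
Terminal values V(1,·): V(1,0)=50.0000, V(1,1)=0.0000
  t=0,j=0: stock 143.0000 → up 167.3100 (V=0.0000), down 105.8200 (V=50.0000). Price 14.5349; hedge Δ=-0.8131, bond B=130.8140.
Check: Δ(0,0)·S0 + B(0,0) = 14.5349 = V0.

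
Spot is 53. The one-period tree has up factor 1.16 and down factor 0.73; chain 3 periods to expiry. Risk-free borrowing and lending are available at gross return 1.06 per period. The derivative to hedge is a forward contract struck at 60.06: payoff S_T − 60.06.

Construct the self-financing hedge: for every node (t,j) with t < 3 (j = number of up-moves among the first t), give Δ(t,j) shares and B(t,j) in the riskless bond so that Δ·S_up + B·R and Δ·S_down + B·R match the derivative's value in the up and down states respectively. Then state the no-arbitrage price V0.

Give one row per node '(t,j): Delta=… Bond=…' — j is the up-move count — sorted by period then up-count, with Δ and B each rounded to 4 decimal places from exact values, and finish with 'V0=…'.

Since d<R<u, set p* = (R−d)/(u−d) = 0.7674; price each node as the discounted p*-expectation of its children.
Terminal values V(3,·): V(3,0)=-39.4421, V(3,1)=-27.2973, V(3,2)=-7.9987, V(3,3)=22.6675
  t=2,j=0: stock 28.2437 → up 32.7627 (V=-27.2973), down 20.6179 (V=-39.4421). Price -28.4167; hedge Δ=1.0000, bond B=-56.6604.
  t=2,j=1: stock 44.8804 → up 52.0613 (V=-7.9987), down 32.7627 (V=-27.2973). Price -11.7800; hedge Δ=1.0000, bond B=-56.6604.
  t=2,j=2: stock 71.3168 → up 82.7275 (V=22.6675), down 52.0613 (V=-7.9987). Price 14.6564; hedge Δ=1.0000, bond B=-56.6604.
  t=1,j=0: stock 38.6900 → up 44.8804 (V=-11.7800), down 28.2437 (V=-28.4167). Price -14.7632; hedge Δ=1.0000, bond B=-53.4532.
  t=1,j=1: stock 61.4800 → up 71.3168 (V=14.6564), down 44.8804 (V=-11.7800). Price 8.0268; hedge Δ=1.0000, bond B=-53.4532.
  t=0,j=0: stock 53.0000 → up 61.4800 (V=8.0268), down 38.6900 (V=-14.7632). Price 2.5725; hedge Δ=1.0000, bond B=-50.4275.
Each (Δ,B) replicates both successor values, so the strategy is self-financing and V0 is arbitrage-free.

(0,0): Delta=1.0000 Bond=-50.4275
(1,0): Delta=1.0000 Bond=-53.4532
(1,1): Delta=1.0000 Bond=-53.4532
(2,0): Delta=1.0000 Bond=-56.6604
(2,1): Delta=1.0000 Bond=-56.6604
(2,2): Delta=1.0000 Bond=-56.6604
V0=2.5725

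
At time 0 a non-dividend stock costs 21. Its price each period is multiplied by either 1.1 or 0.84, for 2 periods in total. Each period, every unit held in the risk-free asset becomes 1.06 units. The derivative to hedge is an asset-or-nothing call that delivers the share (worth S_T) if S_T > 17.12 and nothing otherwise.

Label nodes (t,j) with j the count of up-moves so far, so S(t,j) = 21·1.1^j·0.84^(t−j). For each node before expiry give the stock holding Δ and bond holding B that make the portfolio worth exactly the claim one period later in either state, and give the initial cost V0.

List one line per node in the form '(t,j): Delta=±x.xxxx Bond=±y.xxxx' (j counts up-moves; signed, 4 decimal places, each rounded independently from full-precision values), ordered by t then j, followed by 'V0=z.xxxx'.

Under the risk-neutral measure, an up-move has probability p* = (R−d)/(u−d) = 0.8462 and values discount at R = 1.06.
At expiry t=2: V(2,0)=0.0000, V(2,1)=19.4040, V(2,2)=25.4100
Node (1,0) S=17.6400: V=(p*·19.4040+(1−p*)·0.0000)/1.06=15.4894; Δ=(19.4040−0.0000)/(19.4040−14.8176)=4.2308; B=V−Δ·S=-59.1414
Node (1,1) S=23.1000: V=(p*·25.4100+(1−p*)·19.4040)/1.06=23.1000; Δ=(25.4100−19.4040)/(25.4100−19.4040)=1.0000; B=V−Δ·S=0.0000
Node (0,0) S=21.0000: V=(p*·23.1000+(1−p*)·15.4894)/1.06=20.6879; Δ=(23.1000−15.4894)/(23.1000−17.6400)=1.3939; B=V−Δ·S=-8.5837
Self-financing check: at every node Δ·S+B equals the discounted successor values.

(0,0): Delta=1.3939 Bond=-8.5837
(1,0): Delta=4.2308 Bond=-59.1414
(1,1): Delta=1.0000 Bond=0.0000
V0=20.6879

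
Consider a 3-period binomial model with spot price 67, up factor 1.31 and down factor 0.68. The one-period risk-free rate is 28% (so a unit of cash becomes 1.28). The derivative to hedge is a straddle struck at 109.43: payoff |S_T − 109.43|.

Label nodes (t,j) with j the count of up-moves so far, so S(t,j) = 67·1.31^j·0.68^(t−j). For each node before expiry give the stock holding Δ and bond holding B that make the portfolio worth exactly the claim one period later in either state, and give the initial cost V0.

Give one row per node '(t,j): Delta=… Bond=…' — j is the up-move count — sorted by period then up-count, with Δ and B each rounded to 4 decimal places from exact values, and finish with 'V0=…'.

(0,0): Delta=0.0805 Bond=13.7208
(1,0): Delta=-1.0000 Bond=66.7908
(1,1): Delta=0.1086 Bond=15.1012
(2,0): Delta=-1.0000 Bond=85.4922
(2,1): Delta=-1.0000 Bond=85.4922
(2,2): Delta=0.1373 Bond=16.0214
V0=19.1152

Risk-neutral probability p* = (R−d)/(u−d) = (1.28−0.68)/(1.31−0.68) = 0.9524.
Terminal payoffs: V(3,0)=88.3631, V(3,1)=68.8452, V(3,2)=31.2445, V(3,3)=41.1921
  t=2,j=0: stock 30.9808 → up 40.5848 (V=68.8452), down 21.0669 (V=88.3631). Price 54.5114; hedge Δ=-1.0000, bond B=85.4922.
  t=2,j=1: stock 59.6836 → up 78.1855 (V=31.2445), down 40.5848 (V=68.8452). Price 25.8086; hedge Δ=-1.0000, bond B=85.4922.
  t=2,j=2: stock 114.9787 → up 150.6221 (V=41.1921), down 78.1855 (V=31.2445). Price 31.8113; hedge Δ=0.1373, bond B=16.0214.
  t=1,j=0: stock 45.5600 → up 59.6836 (V=25.8086), down 30.9808 (V=54.5114). Price 21.2308; hedge Δ=-1.0000, bond B=66.7908.
  t=1,j=1: stock 87.7700 → up 114.9787 (V=31.8113), down 59.6836 (V=25.8086). Price 24.6292; hedge Δ=0.1086, bond B=15.1012.
  t=0,j=0: stock 67.0000 → up 87.7700 (V=24.6292), down 45.5600 (V=21.2308). Price 19.1152; hedge Δ=0.0805, bond B=13.7208.
Each (Δ,B) replicates both successor values, so the strategy is self-financing and V0 is arbitrage-free.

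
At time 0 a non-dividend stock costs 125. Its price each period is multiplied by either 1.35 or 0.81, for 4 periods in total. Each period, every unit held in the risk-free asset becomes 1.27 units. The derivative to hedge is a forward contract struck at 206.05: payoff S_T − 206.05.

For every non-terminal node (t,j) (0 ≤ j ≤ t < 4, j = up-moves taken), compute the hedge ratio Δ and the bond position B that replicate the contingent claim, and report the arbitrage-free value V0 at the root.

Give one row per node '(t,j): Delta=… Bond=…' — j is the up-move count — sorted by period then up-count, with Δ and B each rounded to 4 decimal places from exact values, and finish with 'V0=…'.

Under the risk-neutral measure, an up-move has probability p* = (R−d)/(u−d) = 0.8519 and values discount at R = 1.27.
Payoff layer (t=4): V(4,0)=-152.2416, V(4,1)=-116.3693, V(4,2)=-56.5822, V(4,3)=43.0630, V(4,4)=209.1383
(3,0): S=66.4301. Δ = (V_up−V_dn)/(S_up−S_dn) = (-116.3693−-152.2416)/(89.6807−53.8084) = 1.0000. V = [p*·-116.3693 + (1−p*)·-152.2416]/1.27 = -95.8140. B = V − Δ·S = -162.2441.
(3,1): S=110.7169. Δ = (V_up−V_dn)/(S_up−S_dn) = (-56.5822−-116.3693)/(149.4678−89.6807) = 1.0000. V = [p*·-56.5822 + (1−p*)·-116.3693]/1.27 = -51.5272. B = V − Δ·S = -162.2441.
(3,2): S=184.5281. Δ = (V_up−V_dn)/(S_up−S_dn) = (43.0630−-56.5822)/(249.1130−149.4678) = 1.0000. V = [p*·43.0630 + (1−p*)·-56.5822]/1.27 = 22.2840. B = V − Δ·S = -162.2441.
(3,3): S=307.5469. Δ = (V_up−V_dn)/(S_up−S_dn) = (209.1383−43.0630)/(415.1883−249.1130) = 1.0000. V = [p*·209.1383 + (1−p*)·43.0630]/1.27 = 145.3028. B = V − Δ·S = -162.2441.
(2,0): S=82.0125. Δ = (V_up−V_dn)/(S_up−S_dn) = (-51.5272−-95.8140)/(110.7169−66.4301) = 1.0000. V = [p*·-51.5272 + (1−p*)·-95.8140]/1.27 = -45.7388. B = V − Δ·S = -127.7513.
(2,1): S=136.6875. Δ = (V_up−V_dn)/(S_up−S_dn) = (22.2840−-51.5272)/(184.5281−110.7169) = 1.0000. V = [p*·22.2840 + (1−p*)·-51.5272]/1.27 = 8.9362. B = V − Δ·S = -127.7513.
(2,2): S=227.8125. Δ = (V_up−V_dn)/(S_up−S_dn) = (145.3028−22.2840)/(307.5469−184.5281) = 1.0000. V = [p*·145.3028 + (1−p*)·22.2840]/1.27 = 100.0612. B = V − Δ·S = -127.7513.
(1,0): S=101.2500. Δ = (V_up−V_dn)/(S_up−S_dn) = (8.9362−-45.7388)/(136.6875−82.0125) = 1.0000. V = [p*·8.9362 + (1−p*)·-45.7388]/1.27 = 0.6585. B = V − Δ·S = -100.5915.
(1,1): S=168.7500. Δ = (V_up−V_dn)/(S_up−S_dn) = (100.0612−8.9362)/(227.8125−136.6875) = 1.0000. V = [p*·100.0612 + (1−p*)·8.9362]/1.27 = 68.1585. B = V − Δ·S = -100.5915.
(0,0): S=125.0000. Δ = (V_up−V_dn)/(S_up−S_dn) = (68.1585−0.6585)/(168.7500−101.2500) = 1.0000. V = [p*·68.1585 + (1−p*)·0.6585]/1.27 = 45.7941. B = V − Δ·S = -79.2059.
Each (Δ,B) replicates both successor values, so the strategy is self-financing and V0 is arbitrage-free.

(0,0): Delta=1.0000 Bond=-79.2059
(1,0): Delta=1.0000 Bond=-100.5915
(1,1): Delta=1.0000 Bond=-100.5915
(2,0): Delta=1.0000 Bond=-127.7513
(2,1): Delta=1.0000 Bond=-127.7513
(2,2): Delta=1.0000 Bond=-127.7513
(3,0): Delta=1.0000 Bond=-162.2441
(3,1): Delta=1.0000 Bond=-162.2441
(3,2): Delta=1.0000 Bond=-162.2441
(3,3): Delta=1.0000 Bond=-162.2441
V0=45.7941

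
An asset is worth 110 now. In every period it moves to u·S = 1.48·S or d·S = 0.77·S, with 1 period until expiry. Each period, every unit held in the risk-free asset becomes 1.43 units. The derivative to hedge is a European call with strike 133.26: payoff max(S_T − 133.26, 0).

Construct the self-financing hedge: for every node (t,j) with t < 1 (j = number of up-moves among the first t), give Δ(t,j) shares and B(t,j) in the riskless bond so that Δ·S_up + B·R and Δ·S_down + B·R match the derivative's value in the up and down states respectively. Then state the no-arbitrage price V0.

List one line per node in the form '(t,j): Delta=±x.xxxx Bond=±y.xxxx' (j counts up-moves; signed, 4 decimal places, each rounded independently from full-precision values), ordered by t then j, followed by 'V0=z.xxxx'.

The replicating-portfolio and risk-neutral prices coincide; use p* = (1.43−0.77)/(1.48−0.77) = 0.9296 for the latter.
At expiry t=1: V(1,0)=0.0000, V(1,1)=29.5400
Node (0,0) S=110.0000: V=(p*·29.5400+(1−p*)·0.0000)/1.43=19.2026; Δ=(29.5400−0.0000)/(162.8000−84.7000)=0.3782; B=V−Δ·S=-22.4030
Self-financing check: at every node Δ·S+B equals the discounted successor values.

(0,0): Delta=0.3782 Bond=-22.4030
V0=19.2026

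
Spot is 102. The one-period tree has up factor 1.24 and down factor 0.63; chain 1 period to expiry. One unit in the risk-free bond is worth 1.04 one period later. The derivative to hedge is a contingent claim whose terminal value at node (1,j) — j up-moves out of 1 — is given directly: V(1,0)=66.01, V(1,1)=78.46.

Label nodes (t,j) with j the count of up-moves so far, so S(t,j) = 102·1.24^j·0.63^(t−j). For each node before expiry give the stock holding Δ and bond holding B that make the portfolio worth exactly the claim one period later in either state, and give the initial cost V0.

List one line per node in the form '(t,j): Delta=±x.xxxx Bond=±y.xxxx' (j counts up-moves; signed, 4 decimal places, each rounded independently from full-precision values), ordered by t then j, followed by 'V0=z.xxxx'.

The replicating-portfolio and risk-neutral prices coincide; use p* = (1.04−0.63)/(1.24−0.63) = 0.6721 for the latter.
At expiry t=1: V(1,0)=66.0100, V(1,1)=78.4600
  t=0,j=0: stock 102.0000 → up 126.4800 (V=78.4600), down 64.2600 (V=66.0100). Price 71.5173; hedge Δ=0.2001, bond B=51.1075.
Self-financing check: at every node Δ·S+B equals the discounted successor values.

(0,0): Delta=0.2001 Bond=51.1075
V0=71.5173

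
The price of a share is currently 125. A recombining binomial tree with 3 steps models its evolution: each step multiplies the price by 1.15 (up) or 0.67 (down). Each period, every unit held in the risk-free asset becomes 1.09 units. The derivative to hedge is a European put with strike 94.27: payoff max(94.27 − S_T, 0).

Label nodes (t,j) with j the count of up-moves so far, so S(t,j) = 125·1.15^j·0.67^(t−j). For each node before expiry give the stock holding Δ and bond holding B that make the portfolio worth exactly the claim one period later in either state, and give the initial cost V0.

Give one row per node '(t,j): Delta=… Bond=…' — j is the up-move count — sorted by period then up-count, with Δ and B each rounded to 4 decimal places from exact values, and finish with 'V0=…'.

No-arbitrage ⇒ martingale measure with p* = (R−d)/(u−d) = 0.8750.
Payoff layer (t=3): V(3,0)=56.6746, V(3,1)=29.7406, V(3,2)=0.0000, V(3,3)=0.0000
Node (2,0) S=56.1125: V=(p*·29.7406+(1−p*)·56.6746)/1.09=30.3737; Δ=(29.7406−56.6746)/(64.5294−37.5954)=-1.0000; B=V−Δ·S=86.4862
Node (2,1) S=96.3125: V=(p*·0.0000+(1−p*)·29.7406)/1.09=3.4106; Δ=(0.0000−29.7406)/(110.7594−64.5294)=-0.6433; B=V−Δ·S=65.3703
Node (2,2) S=165.3125: V=(p*·0.0000+(1−p*)·0.0000)/1.09=0.0000; Δ=(0.0000−0.0000)/(190.1094−110.7594)=0.0000; B=V−Δ·S=0.0000
Node (1,0) S=83.7500: V=(p*·3.4106+(1−p*)·30.3737)/1.09=6.2211; Δ=(3.4106−30.3737)/(96.3125−56.1125)=-0.6707; B=V−Δ·S=62.3943
Node (1,1) S=143.7500: V=(p*·0.0000+(1−p*)·3.4106)/1.09=0.3911; Δ=(0.0000−3.4106)/(165.3125−96.3125)=-0.0494; B=V−Δ·S=7.4966
Node (0,0) S=125.0000: V=(p*·0.3911+(1−p*)·6.2211)/1.09=1.0274; Δ=(0.3911−6.2211)/(143.7500−83.7500)=-0.0972; B=V−Δ·S=13.1732
Check: Δ(0,0)·S0 + B(0,0) = 1.0274 = V0.

(0,0): Delta=-0.0972 Bond=13.1732
(1,0): Delta=-0.6707 Bond=62.3943
(1,1): Delta=-0.0494 Bond=7.4966
(2,0): Delta=-1.0000 Bond=86.4862
(2,1): Delta=-0.6433 Bond=65.3703
(2,2): Delta=0.0000 Bond=0.0000
V0=1.0274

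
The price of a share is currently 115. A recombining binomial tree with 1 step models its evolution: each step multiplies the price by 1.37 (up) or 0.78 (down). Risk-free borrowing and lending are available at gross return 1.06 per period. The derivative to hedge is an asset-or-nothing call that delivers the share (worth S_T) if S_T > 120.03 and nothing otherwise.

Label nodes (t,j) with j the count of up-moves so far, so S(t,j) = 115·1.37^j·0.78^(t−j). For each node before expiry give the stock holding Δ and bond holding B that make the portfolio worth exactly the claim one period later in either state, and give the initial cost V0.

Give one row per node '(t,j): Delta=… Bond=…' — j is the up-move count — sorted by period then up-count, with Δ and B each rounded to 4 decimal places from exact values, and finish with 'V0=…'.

No-arbitrage ⇒ martingale measure with p* = (R−d)/(u−d) = 0.4746.
Terminal values V(1,·): V(1,0)=0.0000, V(1,1)=157.5500
  t=0,j=0: stock 115.0000 → up 157.5500 (V=157.5500), down 89.7000 (V=0.0000). Price 70.5373; hedge Δ=2.3220, bond B=-196.4966.
Root portfolio cost Δ·115+B reproduces V0=70.5373.

(0,0): Delta=2.3220 Bond=-196.4966
V0=70.5373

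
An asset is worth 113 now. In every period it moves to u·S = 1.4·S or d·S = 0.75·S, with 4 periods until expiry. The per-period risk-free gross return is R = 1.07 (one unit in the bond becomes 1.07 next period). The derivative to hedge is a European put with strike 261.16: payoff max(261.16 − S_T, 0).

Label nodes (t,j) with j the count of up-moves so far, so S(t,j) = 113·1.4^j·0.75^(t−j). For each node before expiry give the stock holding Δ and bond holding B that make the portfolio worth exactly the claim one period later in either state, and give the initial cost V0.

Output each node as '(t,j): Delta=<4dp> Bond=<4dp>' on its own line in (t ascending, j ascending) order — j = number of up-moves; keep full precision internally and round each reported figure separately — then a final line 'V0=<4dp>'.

(0,0): Delta=-0.7707 Bond=181.0734
(1,0): Delta=-1.0000 Bond=213.1844
(1,1): Delta=-0.6440 Bond=173.7053
(2,0): Delta=-1.0000 Bond=228.1073
(2,1): Delta=-1.0000 Bond=228.1073
(2,2): Delta=-0.4473 Bond=142.3019
(3,0): Delta=-1.0000 Bond=244.0748
(3,1): Delta=-1.0000 Bond=244.0748
(3,2): Delta=-1.0000 Bond=244.0748
(3,3): Delta=-0.1419 Bond=57.5822
V0=93.9878

Under the risk-neutral measure, an up-move has probability p* = (R−d)/(u−d) = 0.4923 and values discount at R = 1.07.
Terminal values V(4,·): V(4,0)=225.4061, V(4,1)=194.4194, V(4,2)=136.5775, V(4,3)=28.6060, V(4,4)=0.0000
(3,0): S=47.6719. Δ = (V_up−V_dn)/(S_up−S_dn) = (194.4194−225.4061)/(66.7406−35.7539) = -1.0000. V = [p*·194.4194 + (1−p*)·225.4061]/1.07 = 196.4029. B = V − Δ·S = 244.0748.
(3,1): S=88.9875. Δ = (V_up−V_dn)/(S_up−S_dn) = (136.5775−194.4194)/(124.5825−66.7406) = -1.0000. V = [p*·136.5775 + (1−p*)·194.4194]/1.07 = 155.0873. B = V − Δ·S = 244.0748.
(3,2): S=166.1100. Δ = (V_up−V_dn)/(S_up−S_dn) = (28.6060−136.5775)/(232.5540−124.5825) = -1.0000. V = [p*·28.6060 + (1−p*)·136.5775]/1.07 = 77.9648. B = V − Δ·S = 244.0748.
(3,3): S=310.0720. Δ = (V_up−V_dn)/(S_up−S_dn) = (0.0000−28.6060)/(434.1008−232.5540) = -0.1419. V = [p*·0.0000 + (1−p*)·28.6060]/1.07 = 13.5729. B = V − Δ·S = 57.5822.
(2,0): S=63.5625. Δ = (V_up−V_dn)/(S_up−S_dn) = (155.0873−196.4029)/(88.9875−47.6719) = -1.0000. V = [p*·155.0873 + (1−p*)·196.4029]/1.07 = 164.5448. B = V − Δ·S = 228.1073.
(2,1): S=118.6500. Δ = (V_up−V_dn)/(S_up−S_dn) = (77.9648−155.0873)/(166.1100−88.9875) = -1.0000. V = [p*·77.9648 + (1−p*)·155.0873]/1.07 = 109.4573. B = V − Δ·S = 228.1073.
(2,2): S=221.4800. Δ = (V_up−V_dn)/(S_up−S_dn) = (13.5729−77.9648)/(310.0720−166.1100) = -0.4473. V = [p*·13.5729 + (1−p*)·77.9648]/1.07 = 43.2375. B = V − Δ·S = 142.3019.
(1,0): S=84.7500. Δ = (V_up−V_dn)/(S_up−S_dn) = (109.4573−164.5448)/(118.6500−63.5625) = -1.0000. V = [p*·109.4573 + (1−p*)·164.5448]/1.07 = 128.4344. B = V − Δ·S = 213.1844.
(1,1): S=158.2000. Δ = (V_up−V_dn)/(S_up−S_dn) = (43.2375−109.4573)/(221.4800−118.6500) = -0.6440. V = [p*·43.2375 + (1−p*)·109.4573]/1.07 = 71.8288. B = V − Δ·S = 173.7053.
(0,0): S=113.0000. Δ = (V_up−V_dn)/(S_up−S_dn) = (71.8288−128.4344)/(158.2000−84.7500) = -0.7707. V = [p*·71.8288 + (1−p*)·128.4344]/1.07 = 93.9878. B = V − Δ·S = 181.0734.
The time-0 hedge costs 93.9878, which is the no-arbitrage price.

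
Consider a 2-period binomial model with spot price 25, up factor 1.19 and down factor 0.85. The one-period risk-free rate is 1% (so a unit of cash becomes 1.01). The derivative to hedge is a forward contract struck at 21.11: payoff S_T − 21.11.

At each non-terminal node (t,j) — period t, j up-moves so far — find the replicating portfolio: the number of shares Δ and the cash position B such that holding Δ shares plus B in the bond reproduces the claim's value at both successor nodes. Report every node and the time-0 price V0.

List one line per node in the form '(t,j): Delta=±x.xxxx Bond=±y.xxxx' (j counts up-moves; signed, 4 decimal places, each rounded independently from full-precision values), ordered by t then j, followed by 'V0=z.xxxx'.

(0,0): Delta=1.0000 Bond=-20.6940
(1,0): Delta=1.0000 Bond=-20.9010
(1,1): Delta=1.0000 Bond=-20.9010
V0=4.3060

The replicating-portfolio and risk-neutral prices coincide; use p* = (1.01−0.85)/(1.19−0.85) = 0.4706 for the latter.
Payoff layer (t=2): V(2,0)=-3.0475, V(2,1)=4.1775, V(2,2)=14.2925
  t=1,j=0: stock 21.2500 → up 25.2875 (V=4.1775), down 18.0625 (V=-3.0475). Price 0.3490; hedge Δ=1.0000, bond B=-20.9010.
  t=1,j=1: stock 29.7500 → up 35.4025 (V=14.2925), down 25.2875 (V=4.1775). Price 8.8490; hedge Δ=1.0000, bond B=-20.9010.
  t=0,j=0: stock 25.0000 → up 29.7500 (V=8.8490), down 21.2500 (V=0.3490). Price 4.3060; hedge Δ=1.0000, bond B=-20.6940.
Self-financing check: at every node Δ·S+B equals the discounted successor values.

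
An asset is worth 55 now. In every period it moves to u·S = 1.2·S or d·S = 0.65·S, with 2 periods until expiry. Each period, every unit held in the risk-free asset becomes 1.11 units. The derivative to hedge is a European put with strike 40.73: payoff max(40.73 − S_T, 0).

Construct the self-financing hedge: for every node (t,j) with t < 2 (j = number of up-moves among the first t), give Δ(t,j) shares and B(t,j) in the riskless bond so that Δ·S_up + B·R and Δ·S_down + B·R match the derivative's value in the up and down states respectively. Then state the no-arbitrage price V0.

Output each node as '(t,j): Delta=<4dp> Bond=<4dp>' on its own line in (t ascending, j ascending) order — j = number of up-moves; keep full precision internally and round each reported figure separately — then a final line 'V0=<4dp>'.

(0,0): Delta=-0.0852 Bond=5.0688
(1,0): Delta=-0.8896 Bond=34.3833
(1,1): Delta=0.0000 Bond=0.0000
V0=0.3802

The replicating-portfolio and risk-neutral prices coincide; use p* = (1.11−0.65)/(1.2−0.65) = 0.8364 for the latter.
At expiry t=2: V(2,0)=17.4925, V(2,1)=0.0000, V(2,2)=0.0000
Node (1,0) S=35.7500: V=(p*·0.0000+(1−p*)·17.4925)/1.11=2.5787; Δ=(0.0000−17.4925)/(42.9000−23.2375)=-0.8896; B=V−Δ·S=34.3833
Node (1,1) S=66.0000: V=(p*·0.0000+(1−p*)·0.0000)/1.11=0.0000; Δ=(0.0000−0.0000)/(79.2000−42.9000)=0.0000; B=V−Δ·S=0.0000
Node (0,0) S=55.0000: V=(p*·0.0000+(1−p*)·2.5787)/1.11=0.3802; Δ=(0.0000−2.5787)/(66.0000−35.7500)=-0.0852; B=V−Δ·S=5.0688
Root portfolio cost Δ·55+B reproduces V0=0.3802.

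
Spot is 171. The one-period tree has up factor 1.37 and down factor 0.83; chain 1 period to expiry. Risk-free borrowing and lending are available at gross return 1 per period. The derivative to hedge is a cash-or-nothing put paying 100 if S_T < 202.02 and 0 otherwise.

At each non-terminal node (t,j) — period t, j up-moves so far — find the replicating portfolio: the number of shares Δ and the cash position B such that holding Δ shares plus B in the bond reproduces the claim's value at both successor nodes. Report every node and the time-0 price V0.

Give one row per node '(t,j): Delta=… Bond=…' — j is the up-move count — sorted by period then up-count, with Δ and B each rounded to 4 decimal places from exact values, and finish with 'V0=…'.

Risk-neutral probability p* = (R−d)/(u−d) = (1−0.83)/(1.37−0.83) = 0.3148.
Terminal payoffs: V(1,0)=100.0000, V(1,1)=0.0000
(0,0): S=171.0000. Δ = (V_up−V_dn)/(S_up−S_dn) = (0.0000−100.0000)/(234.2700−141.9300) = -1.0830. V = [p*·0.0000 + (1−p*)·100.0000]/1 = 68.5185. B = V − Δ·S = 253.7037.
The time-0 hedge costs 68.5185, which is the no-arbitrage price.

(0,0): Delta=-1.0830 Bond=253.7037
V0=68.5185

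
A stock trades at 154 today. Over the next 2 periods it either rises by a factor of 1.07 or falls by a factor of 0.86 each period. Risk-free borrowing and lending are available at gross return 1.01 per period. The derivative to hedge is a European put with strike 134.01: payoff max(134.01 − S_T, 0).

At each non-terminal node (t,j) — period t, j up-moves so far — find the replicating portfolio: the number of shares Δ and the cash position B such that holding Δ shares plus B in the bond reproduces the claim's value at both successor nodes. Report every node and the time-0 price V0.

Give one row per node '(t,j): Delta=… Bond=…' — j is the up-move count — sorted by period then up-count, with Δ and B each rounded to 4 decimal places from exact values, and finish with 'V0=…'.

(0,0): Delta=-0.1759 Bond=28.7012
(1,0): Delta=-0.7231 Bond=101.4588
(1,1): Delta=0.0000 Bond=0.0000
V0=1.6094

Under the risk-neutral measure, an up-move has probability p* = (R−d)/(u−d) = 0.7143 and values discount at R = 1.01.
Terminal payoffs: V(2,0)=20.1116, V(2,1)=0.0000, V(2,2)=0.0000
(1,0): S=132.4400. Δ = (V_up−V_dn)/(S_up−S_dn) = (0.0000−20.1116)/(141.7108−113.8984) = -0.7231. V = [p*·0.0000 + (1−p*)·20.1116]/1.01 = 5.6893. B = V − Δ·S = 101.4588.
(1,1): S=164.7800. Δ = (V_up−V_dn)/(S_up−S_dn) = (0.0000−0.0000)/(176.3146−141.7108) = 0.0000. V = [p*·0.0000 + (1−p*)·0.0000]/1.01 = 0.0000. B = V − Δ·S = 0.0000.
(0,0): S=154.0000. Δ = (V_up−V_dn)/(S_up−S_dn) = (0.0000−5.6893)/(164.7800−132.4400) = -0.1759. V = [p*·0.0000 + (1−p*)·5.6893]/1.01 = 1.6094. B = V − Δ·S = 28.7012.
The time-0 hedge costs 1.6094, which is the no-arbitrage price.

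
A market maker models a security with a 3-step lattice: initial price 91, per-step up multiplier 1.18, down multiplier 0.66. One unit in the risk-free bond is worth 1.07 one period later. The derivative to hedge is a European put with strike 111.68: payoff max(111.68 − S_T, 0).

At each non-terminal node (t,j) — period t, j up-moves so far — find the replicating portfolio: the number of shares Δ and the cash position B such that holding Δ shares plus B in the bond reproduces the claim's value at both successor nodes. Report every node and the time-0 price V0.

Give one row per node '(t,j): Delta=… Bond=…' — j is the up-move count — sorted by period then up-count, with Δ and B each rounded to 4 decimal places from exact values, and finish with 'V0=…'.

(0,0): Delta=-0.5658 Bond=66.7942
(1,0): Delta=-1.0000 Bond=97.5456
(1,1): Delta=-0.5007 Bond=64.4738
(2,0): Delta=-1.0000 Bond=104.3738
(2,1): Delta=-1.0000 Bond=104.3738
(2,2): Delta=-0.4258 Bond=59.4930
V0=15.3031

Risk-neutral probability p* = (R−d)/(u−d) = (1.07−0.66)/(1.18−0.66) = 0.7885.
Terminal payoffs: V(3,0)=85.5179, V(3,1)=64.9053, V(3,2)=28.0525, V(3,3)=0.0000
(2,0): S=39.6396. Δ = (V_up−V_dn)/(S_up−S_dn) = (64.9053−85.5179)/(46.7747−26.1621) = -1.0000. V = [p*·64.9053 + (1−p*)·85.5179]/1.07 = 64.7342. B = V − Δ·S = 104.3738.
(2,1): S=70.8708. Δ = (V_up−V_dn)/(S_up−S_dn) = (28.0525−64.9053)/(83.6275−46.7747) = -1.0000. V = [p*·28.0525 + (1−p*)·64.9053]/1.07 = 33.5030. B = V − Δ·S = 104.3738.
(2,2): S=126.7084. Δ = (V_up−V_dn)/(S_up−S_dn) = (0.0000−28.0525)/(149.5159−83.6275) = -0.4258. V = [p*·0.0000 + (1−p*)·28.0525]/1.07 = 5.5460. B = V − Δ·S = 59.4930.
(1,0): S=60.0600. Δ = (V_up−V_dn)/(S_up−S_dn) = (33.5030−64.7342)/(70.8708−39.6396) = -1.0000. V = [p*·33.5030 + (1−p*)·64.7342]/1.07 = 37.4856. B = V − Δ·S = 97.5456.
(1,1): S=107.3800. Δ = (V_up−V_dn)/(S_up−S_dn) = (5.5460−33.5030)/(126.7084−70.8708) = -0.5007. V = [p*·5.5460 + (1−p*)·33.5030]/1.07 = 10.7102. B = V − Δ·S = 64.4738.
(0,0): S=91.0000. Δ = (V_up−V_dn)/(S_up−S_dn) = (10.7102−37.4856)/(107.3800−60.0600) = -0.5658. V = [p*·10.7102 + (1−p*)·37.4856]/1.07 = 15.3031. B = V − Δ·S = 66.7942.
Check: Δ(0,0)·S0 + B(0,0) = 15.3031 = V0.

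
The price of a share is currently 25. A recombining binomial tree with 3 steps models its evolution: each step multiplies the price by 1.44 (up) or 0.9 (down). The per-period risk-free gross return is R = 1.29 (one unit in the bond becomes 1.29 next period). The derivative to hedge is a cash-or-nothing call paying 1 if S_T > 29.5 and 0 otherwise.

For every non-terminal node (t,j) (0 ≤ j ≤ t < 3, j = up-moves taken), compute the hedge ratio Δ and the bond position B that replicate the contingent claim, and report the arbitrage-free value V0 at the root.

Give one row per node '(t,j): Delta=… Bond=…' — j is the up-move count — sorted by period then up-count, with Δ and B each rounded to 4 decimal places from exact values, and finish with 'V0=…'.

Since d<R<u, set p* = (R−d)/(u−d) = 0.7222; price each node as the discounted p*-expectation of its children.
Payoff layer (t=3): V(3,0)=0.0000, V(3,1)=0.0000, V(3,2)=1.0000, V(3,3)=1.0000
Node (2,0) S=20.2500: V=(p*·0.0000+(1−p*)·0.0000)/1.29=0.0000; Δ=(0.0000−0.0000)/(29.1600−18.2250)=0.0000; B=V−Δ·S=0.0000
Node (2,1) S=32.4000: V=(p*·1.0000+(1−p*)·0.0000)/1.29=0.5599; Δ=(1.0000−0.0000)/(46.6560−29.1600)=0.0572; B=V−Δ·S=-1.2920
Node (2,2) S=51.8400: V=(p*·1.0000+(1−p*)·1.0000)/1.29=0.7752; Δ=(1.0000−1.0000)/(74.6496−46.6560)=0.0000; B=V−Δ·S=0.7752
Node (1,0) S=22.5000: V=(p*·0.5599+(1−p*)·0.0000)/1.29=0.3134; Δ=(0.5599−0.0000)/(32.4000−20.2500)=0.0461; B=V−Δ·S=-0.7233
Node (1,1) S=36.0000: V=(p*·0.7752+(1−p*)·0.5599)/1.29=0.5546; Δ=(0.7752−0.5599)/(51.8400−32.4000)=0.0111; B=V−Δ·S=0.1558
Node (0,0) S=25.0000: V=(p*·0.5546+(1−p*)·0.3134)/1.29=0.3780; Δ=(0.5546−0.3134)/(36.0000−22.5000)=0.0179; B=V−Δ·S=-0.0685
Self-financing check: at every node Δ·S+B equals the discounted successor values.

(0,0): Delta=0.0179 Bond=-0.0685
(1,0): Delta=0.0461 Bond=-0.7233
(1,1): Delta=0.0111 Bond=0.1558
(2,0): Delta=0.0000 Bond=0.0000
(2,1): Delta=0.0572 Bond=-1.2920
(2,2): Delta=0.0000 Bond=0.7752
V0=0.3780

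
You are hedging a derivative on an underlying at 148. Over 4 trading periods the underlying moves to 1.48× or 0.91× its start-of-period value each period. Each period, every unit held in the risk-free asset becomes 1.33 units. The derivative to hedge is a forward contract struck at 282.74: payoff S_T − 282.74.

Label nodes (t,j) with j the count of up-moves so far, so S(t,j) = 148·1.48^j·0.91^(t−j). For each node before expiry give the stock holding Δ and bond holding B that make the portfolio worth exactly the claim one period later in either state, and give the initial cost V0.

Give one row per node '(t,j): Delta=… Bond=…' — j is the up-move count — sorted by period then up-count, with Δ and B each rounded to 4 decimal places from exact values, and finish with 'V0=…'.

The replicating-portfolio and risk-neutral prices coincide; use p* = (1.33−0.91)/(1.48−0.91) = 0.7368 for the latter.
Payoff layer (t=4): V(4,0)=-181.2491, V(4,1)=-117.6778, V(4,2)=-14.2872, V(4,3)=153.8645, V(4,4)=427.3421
Node (3,0) S=111.5285: V=(p*·-117.6778+(1−p*)·-181.2491)/1.33=-101.0580; Δ=(-117.6778−-181.2491)/(165.0622−101.4909)=1.0000; B=V−Δ·S=-212.5865
Node (3,1) S=181.3870: V=(p*·-14.2872+(1−p*)·-117.6778)/1.33=-31.1994; Δ=(-14.2872−-117.6778)/(268.4528−165.0622)=1.0000; B=V−Δ·S=-212.5865
Node (3,2) S=295.0031: V=(p*·153.8645+(1−p*)·-14.2872)/1.33=82.4166; Δ=(153.8645−-14.2872)/(436.6045−268.4528)=1.0000; B=V−Δ·S=-212.5865
Node (3,3) S=479.7852: V=(p*·427.3421+(1−p*)·153.8645)/1.33=267.1987; Δ=(427.3421−153.8645)/(710.0821−436.6045)=1.0000; B=V−Δ·S=-212.5865
Node (2,0) S=122.5588: V=(p*·-31.1994+(1−p*)·-101.0580)/1.33=-37.2806; Δ=(-31.1994−-101.0580)/(181.3870−111.5285)=1.0000; B=V−Δ·S=-159.8394
Node (2,1) S=199.3264: V=(p*·82.4166+(1−p*)·-31.1994)/1.33=39.4870; Δ=(82.4166−-31.1994)/(295.0031−181.3870)=1.0000; B=V−Δ·S=-159.8394
Node (2,2) S=324.1792: V=(p*·267.1987+(1−p*)·82.4166)/1.33=164.3398; Δ=(267.1987−82.4166)/(479.7852−295.0031)=1.0000; B=V−Δ·S=-159.8394
Node (1,0) S=134.6800: V=(p*·39.4870+(1−p*)·-37.2806)/1.33=14.5000; Δ=(39.4870−-37.2806)/(199.3264−122.5588)=1.0000; B=V−Δ·S=-120.1800
Node (1,1) S=219.0400: V=(p*·164.3398+(1−p*)·39.4870)/1.33=98.8600; Δ=(164.3398−39.4870)/(324.1792−199.3264)=1.0000; B=V−Δ·S=-120.1800
Node (0,0) S=148.0000: V=(p*·98.8600+(1−p*)·14.5000)/1.33=57.6391; Δ=(98.8600−14.5000)/(219.0400−134.6800)=1.0000; B=V−Δ·S=-90.3609
Each (Δ,B) replicates both successor values, so the strategy is self-financing and V0 is arbitrage-free.

(0,0): Delta=1.0000 Bond=-90.3609
(1,0): Delta=1.0000 Bond=-120.1800
(1,1): Delta=1.0000 Bond=-120.1800
(2,0): Delta=1.0000 Bond=-159.8394
(2,1): Delta=1.0000 Bond=-159.8394
(2,2): Delta=1.0000 Bond=-159.8394
(3,0): Delta=1.0000 Bond=-212.5865
(3,1): Delta=1.0000 Bond=-212.5865
(3,2): Delta=1.0000 Bond=-212.5865
(3,3): Delta=1.0000 Bond=-212.5865
V0=57.6391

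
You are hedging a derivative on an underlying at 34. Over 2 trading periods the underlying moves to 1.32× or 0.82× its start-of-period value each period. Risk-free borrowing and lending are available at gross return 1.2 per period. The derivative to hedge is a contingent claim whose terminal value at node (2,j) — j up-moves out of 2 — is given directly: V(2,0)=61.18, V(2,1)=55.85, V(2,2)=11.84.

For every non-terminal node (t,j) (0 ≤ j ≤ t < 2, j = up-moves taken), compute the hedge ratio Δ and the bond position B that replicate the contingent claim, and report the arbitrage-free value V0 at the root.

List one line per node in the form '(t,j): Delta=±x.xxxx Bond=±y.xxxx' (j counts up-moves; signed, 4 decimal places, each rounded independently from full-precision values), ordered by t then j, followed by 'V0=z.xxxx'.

(0,0): Delta=-1.7023 Bond=79.2230
(1,0): Delta=-0.3824 Bond=58.2677
(1,1): Delta=-1.9612 Bond=106.6887
V0=21.3450

No-arbitrage ⇒ martingale measure with p* = (R−d)/(u−d) = 0.7600.
Terminal payoffs: V(2,0)=61.1800, V(2,1)=55.8500, V(2,2)=11.8400
  t=1,j=0: stock 27.8800 → up 36.8016 (V=55.8500), down 22.8616 (V=61.1800). Price 47.6077; hedge Δ=-0.3824, bond B=58.2677.
  t=1,j=1: stock 44.8800 → up 59.2416 (V=11.8400), down 36.8016 (V=55.8500). Price 18.6687; hedge Δ=-1.9612, bond B=106.6887.
  t=0,j=0: stock 34.0000 → up 44.8800 (V=18.6687), down 27.8800 (V=47.6077). Price 21.3450; hedge Δ=-1.7023, bond B=79.2230.
Each (Δ,B) replicates both successor values, so the strategy is self-financing and V0 is arbitrage-free.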